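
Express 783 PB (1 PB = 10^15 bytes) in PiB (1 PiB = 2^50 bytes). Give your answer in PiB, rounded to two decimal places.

695.44 PiB

783 PB = 783 × 10^15 bytes = 783,000,000,000,000,000 bytes
1 PiB = 1,125,899,906,842,624 bytes
783,000,000,000,000,000 / 1,125,899,906,842,624 = 695.44 PiB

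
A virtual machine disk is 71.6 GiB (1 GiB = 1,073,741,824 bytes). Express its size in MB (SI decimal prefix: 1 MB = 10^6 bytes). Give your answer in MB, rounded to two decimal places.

71.6 GiB × 1,073,741,824 bytes/GiB = 76,879,914,598.4 bytes
1 MB = 10^6 bytes = 1,000,000 bytes
76,879,914,598.4 / 1,000,000 = 76,879.91 MB

76,879.91 MB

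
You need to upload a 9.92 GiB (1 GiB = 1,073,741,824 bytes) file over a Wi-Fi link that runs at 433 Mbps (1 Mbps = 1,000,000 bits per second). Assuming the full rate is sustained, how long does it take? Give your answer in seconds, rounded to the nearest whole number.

9.92 GiB = 10,651,518,894.08 bytes = 85,212,151,152.64 bits
433 Mbps = 433,000,000 bits/s
time = 85,212,151,152.64 / 433,000,000 = 197 s

197 seconds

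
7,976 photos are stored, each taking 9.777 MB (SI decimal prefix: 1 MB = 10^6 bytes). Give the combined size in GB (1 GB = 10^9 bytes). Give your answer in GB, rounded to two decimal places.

77.98 GB

Total = 7,976 × 9.777 MB = 77981.352 MB
= 77981.352 × 1,000,000 bytes = 77,981,352,000 bytes
1 GB = 1,000,000,000 bytes
77,981,352,000 / 1,000,000,000 = 77.98 GB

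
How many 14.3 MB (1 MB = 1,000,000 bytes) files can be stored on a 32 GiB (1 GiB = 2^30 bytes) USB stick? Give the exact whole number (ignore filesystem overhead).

2,402

Capacity: 32 GiB = 34,359,738,368 bytes
Per item: 14.3 MB = 14,300,000 bytes
⌊34,359,738,368 / 14,300,000⌋ = 2,402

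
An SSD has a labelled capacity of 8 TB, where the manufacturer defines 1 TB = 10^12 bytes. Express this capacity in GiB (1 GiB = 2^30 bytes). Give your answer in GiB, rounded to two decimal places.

7,450.58 GiB

8 TB = 8 × 10^12 bytes = 8,000,000,000,000 bytes
1 GiB = 1,073,741,824 bytes
8,000,000,000,000 / 1,073,741,824 = 7,450.58 GiB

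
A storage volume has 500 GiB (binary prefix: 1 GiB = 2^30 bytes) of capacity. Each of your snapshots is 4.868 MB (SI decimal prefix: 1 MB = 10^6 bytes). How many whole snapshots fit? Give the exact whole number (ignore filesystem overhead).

110,285

Capacity: 500 GiB = 536,870,912,000 bytes
Per item: 4.868 MB = 4,868,000 bytes
⌊536,870,912,000 / 4,868,000⌋ = 110,285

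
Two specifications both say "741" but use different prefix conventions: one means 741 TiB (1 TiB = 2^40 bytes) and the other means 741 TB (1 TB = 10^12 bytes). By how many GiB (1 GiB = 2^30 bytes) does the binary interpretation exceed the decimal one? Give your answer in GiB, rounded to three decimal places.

741 TiB = 741 × 1,099,511,627,776 = 814,738,116,182,016 bytes
741 TB = 741 × 1,000,000,000,000 = 741,000,000,000,000 bytes
difference = 73,738,116,182,016 bytes
73,738,116,182,016 / 1,073,741,824 = 68,673.972 GiB

68,673.972 GiB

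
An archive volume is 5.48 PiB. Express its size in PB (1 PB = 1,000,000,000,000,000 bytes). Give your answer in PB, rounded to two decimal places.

6.17 PB

5.48 PiB = 5.48 × 2^50 bytes = 6,169,931,489,497,579.52 bytes
1 PB = 10^15 bytes = 1,000,000,000,000,000 bytes
6,169,931,489,497,579.52 / 1,000,000,000,000,000 = 6.17 PB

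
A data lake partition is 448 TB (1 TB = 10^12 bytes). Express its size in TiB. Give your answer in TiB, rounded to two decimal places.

448 TB × 1,000,000,000,000 bytes/TB = 448,000,000,000,000 bytes
1 TiB = 2^40 bytes = 1,099,511,627,776 bytes
448,000,000,000,000 / 1,099,511,627,776 = 407.45 TiB

407.45 TiB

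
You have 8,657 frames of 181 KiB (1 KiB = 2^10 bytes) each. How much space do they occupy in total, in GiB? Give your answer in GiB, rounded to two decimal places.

1.49 GiB

Total = 8,657 × 181 KiB = 1,566,917 KiB
= 1,566,917 × 1,024 bytes = 1,604,523,008 bytes
1 GiB = 1,073,741,824 bytes
1,604,523,008 / 1,073,741,824 = 1.49 GiB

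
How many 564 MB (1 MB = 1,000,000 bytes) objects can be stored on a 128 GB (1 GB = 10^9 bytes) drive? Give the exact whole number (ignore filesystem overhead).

226

Capacity: 128 GB = 128,000,000,000 bytes
Per item: 564 MB = 564,000,000 bytes
⌊128,000,000,000 / 564,000,000⌋ = 226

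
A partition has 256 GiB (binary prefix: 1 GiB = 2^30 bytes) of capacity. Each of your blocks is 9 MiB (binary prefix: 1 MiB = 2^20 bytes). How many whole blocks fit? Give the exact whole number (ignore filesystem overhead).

29,127

Capacity: 256 GiB = 274,877,906,944 bytes
Per item: 9 MiB = 9,437,184 bytes
⌊274,877,906,944 / 9,437,184⌋ = 29,127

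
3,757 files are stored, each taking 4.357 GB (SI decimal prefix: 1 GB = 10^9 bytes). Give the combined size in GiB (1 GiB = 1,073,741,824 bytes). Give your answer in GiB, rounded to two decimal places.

Total = 3,757 × 4.357 GB = 16369.249 GB
= 16369.249 × 1,000,000,000 bytes = 16,369,249,000,000 bytes
1 GiB = 1,073,741,824 bytes
16,369,249,000,000 / 1,073,741,824 = 15,245.05 GiB

15,245.05 GiB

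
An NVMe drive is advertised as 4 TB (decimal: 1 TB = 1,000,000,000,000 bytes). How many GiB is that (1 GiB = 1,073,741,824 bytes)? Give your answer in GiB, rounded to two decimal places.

3,725.29 GiB

4 TB × 1,000,000,000,000 bytes/TB = 4,000,000,000,000 bytes
1 GiB = 1,073,741,824 bytes
4,000,000,000,000 / 1,073,741,824 = 3,725.29 GiB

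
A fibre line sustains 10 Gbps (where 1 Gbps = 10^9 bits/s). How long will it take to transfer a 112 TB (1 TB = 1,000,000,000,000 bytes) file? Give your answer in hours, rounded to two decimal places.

24.89 hours

112 TB = 112,000,000,000,000 bytes = 896,000,000,000,000 bits
10 Gbps = 10,000,000,000 bits/s
time = 896,000,000,000,000 / 10,000,000,000 = 89,600.0000 s
89,600.0000 s / 3600 = 24.89 hours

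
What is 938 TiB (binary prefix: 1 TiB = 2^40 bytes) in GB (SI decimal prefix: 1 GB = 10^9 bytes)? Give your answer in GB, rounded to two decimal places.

938 TiB × 1,099,511,627,776 bytes/TiB = 1,031,341,906,853,888 bytes
1 GB = 10^9 bytes = 1,000,000,000 bytes
1,031,341,906,853,888 / 1,000,000,000 = 1,031,341.91 GB

1,031,341.91 GB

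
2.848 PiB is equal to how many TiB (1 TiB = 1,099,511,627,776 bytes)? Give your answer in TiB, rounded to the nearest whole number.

2.848 PiB × 1,125,899,906,842,624 bytes/PiB = 3,206,562,934,687,793.152 bytes
1 TiB = 2^40 bytes = 1,099,511,627,776 bytes
3,206,562,934,687,793.152 / 1,099,511,627,776 = 2,916 TiB

2,916 TiB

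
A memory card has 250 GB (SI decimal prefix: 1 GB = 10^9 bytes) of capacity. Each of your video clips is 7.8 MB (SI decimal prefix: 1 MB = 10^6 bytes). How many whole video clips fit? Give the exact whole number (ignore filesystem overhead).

Capacity: 250 GB = 250,000,000,000 bytes
Per item: 7.8 MB = 7,800,000 bytes
⌊250,000,000,000 / 7,800,000⌋ = 32,051

32,051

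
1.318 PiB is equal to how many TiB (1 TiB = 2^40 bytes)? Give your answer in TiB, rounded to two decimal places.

1.318 PiB × 1,125,899,906,842,624 bytes/PiB = 1,483,936,077,218,578.432 bytes
1 TiB = 1,099,511,627,776 bytes
1,483,936,077,218,578.432 / 1,099,511,627,776 = 1,349.63 TiB

1,349.63 TiB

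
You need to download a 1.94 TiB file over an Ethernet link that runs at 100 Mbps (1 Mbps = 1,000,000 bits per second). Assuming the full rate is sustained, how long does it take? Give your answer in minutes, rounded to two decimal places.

2,844.07 minutes

1.94 TiB = 2,133,052,557,885.44 bytes = 17,064,420,463,083.52 bits
100 Mbps = 100,000,000 bits/s
time = 17,064,420,463,083.52 / 100,000,000 = 170,644.205 s
170,644.205 s / 60 = 2,844.07 minutes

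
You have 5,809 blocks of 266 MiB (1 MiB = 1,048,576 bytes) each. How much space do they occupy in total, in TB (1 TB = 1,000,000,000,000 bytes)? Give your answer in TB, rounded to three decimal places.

1.620 TB

Total = 5,809 × 266 MiB = 1,545,194 MiB
= 1,545,194 × 1,048,576 bytes = 1,620,253,343,744 bytes
1 TB = 1,000,000,000,000 bytes
1,620,253,343,744 / 1,000,000,000,000 = 1.620 TB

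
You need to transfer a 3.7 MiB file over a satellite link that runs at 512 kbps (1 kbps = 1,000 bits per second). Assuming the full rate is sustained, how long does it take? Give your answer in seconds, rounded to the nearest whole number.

3.7 MiB = 3,879,731.2 bytes = 31,037,849.6 bits
512 kbps = 512,000 bits/s
time = 31,037,849.6 / 512,000 = 61 s

61 seconds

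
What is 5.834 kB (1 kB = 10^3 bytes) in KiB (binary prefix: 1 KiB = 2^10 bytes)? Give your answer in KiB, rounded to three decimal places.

5.834 kB × 1,000 bytes/kB = 5,834 bytes
1 KiB = 1,024 bytes
5,834 / 1,024 = 5.697 KiB

5.697 KiB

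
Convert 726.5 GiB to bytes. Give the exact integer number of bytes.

780,073,435,136 bytes

726.5 × 1,073,741,824 = 780,073,435,136 bytes  (1 GiB = 2^30 bytes)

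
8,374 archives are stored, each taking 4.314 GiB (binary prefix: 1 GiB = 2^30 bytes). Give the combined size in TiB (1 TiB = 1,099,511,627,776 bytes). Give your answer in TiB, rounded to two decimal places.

35.28 TiB

Total = 8,374 × 4.314 GiB = 36125.436 GiB
= 36125.436 × 1,073,741,824 bytes = 38,789,391,543,435.264 bytes
1 TiB = 1,099,511,627,776 bytes
38,789,391,543,435.264 / 1,099,511,627,776 = 35.28 TiB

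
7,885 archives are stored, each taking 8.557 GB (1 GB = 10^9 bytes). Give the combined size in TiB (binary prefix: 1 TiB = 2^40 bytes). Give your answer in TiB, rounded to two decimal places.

61.37 TiB

Total = 7,885 × 8.557 GB = 67471.945 GB
= 67471.945 × 1,000,000,000 bytes = 67,471,945,000,000 bytes
1 TiB = 1,099,511,627,776 bytes
67,471,945,000,000 / 1,099,511,627,776 = 61.37 TiB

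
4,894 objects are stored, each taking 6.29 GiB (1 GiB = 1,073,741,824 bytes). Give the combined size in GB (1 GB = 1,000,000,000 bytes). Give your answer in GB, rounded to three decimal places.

Total = 4,894 × 6.29 GiB = 30783.26 GiB
= 30783.26 × 1,073,741,824 bytes = 33,053,273,741,066.24 bytes
1 GB = 1,000,000,000 bytes
33,053,273,741,066.24 / 1,000,000,000 = 33,053.274 GB

33,053.274 GB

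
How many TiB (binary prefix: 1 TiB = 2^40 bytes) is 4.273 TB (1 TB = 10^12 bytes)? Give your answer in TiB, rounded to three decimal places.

4.273 TB = 4.273 × 10^12 bytes = 4,273,000,000,000 bytes
1 TiB = 1,099,511,627,776 bytes
4,273,000,000,000 / 1,099,511,627,776 = 3.886 TiB

3.886 TiB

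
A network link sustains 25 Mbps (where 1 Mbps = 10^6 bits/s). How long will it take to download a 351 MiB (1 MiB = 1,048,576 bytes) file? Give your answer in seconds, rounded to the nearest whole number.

351 MiB = 368,050,176 bytes = 2,944,401,408 bits
25 Mbps = 25,000,000 bits/s
time = 2,944,401,408 / 25,000,000 = 118 s

118 seconds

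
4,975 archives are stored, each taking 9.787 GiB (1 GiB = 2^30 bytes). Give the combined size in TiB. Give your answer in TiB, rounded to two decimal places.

47.55 TiB

Total = 4,975 × 9.787 GiB = 48690.325 GiB
= 48690.325 × 1,073,741,824 bytes = 52,280,838,376,652.8 bytes
1 TiB = 1,099,511,627,776 bytes
52,280,838,376,652.8 / 1,099,511,627,776 = 47.55 TiB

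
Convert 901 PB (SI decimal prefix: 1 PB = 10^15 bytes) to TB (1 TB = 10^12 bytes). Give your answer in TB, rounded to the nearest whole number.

901 PB × 1,000,000,000,000,000 bytes/PB = 901,000,000,000,000,000 bytes
1 TB = 1,000,000,000,000 bytes
901,000,000,000,000,000 / 1,000,000,000,000 = 901,000 TB

901,000 TB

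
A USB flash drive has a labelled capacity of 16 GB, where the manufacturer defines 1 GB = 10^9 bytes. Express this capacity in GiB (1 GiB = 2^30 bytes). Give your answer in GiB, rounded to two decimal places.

16 GB × 1,000,000,000 bytes/GB = 16,000,000,000 bytes
1 GiB = 2^30 bytes = 1,073,741,824 bytes
16,000,000,000 / 1,073,741,824 = 14.90 GiB

14.90 GiB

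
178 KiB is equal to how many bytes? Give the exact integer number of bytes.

182,272 bytes

178 × 1,024 = 182,272 bytes  (1 KiB = 2^10 bytes)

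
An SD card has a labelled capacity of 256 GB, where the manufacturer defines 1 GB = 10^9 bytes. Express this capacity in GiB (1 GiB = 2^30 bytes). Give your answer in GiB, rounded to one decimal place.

256 GB × 1,000,000,000 bytes/GB = 256,000,000,000 bytes
1 GiB = 2^30 bytes = 1,073,741,824 bytes
256,000,000,000 / 1,073,741,824 = 238.4 GiB

238.4 GiB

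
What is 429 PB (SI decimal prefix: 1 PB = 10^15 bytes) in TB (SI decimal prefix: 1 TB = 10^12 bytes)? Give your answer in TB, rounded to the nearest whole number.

429,000 TB

429 PB = 429 × 10^15 bytes = 429,000,000,000,000,000 bytes
1 TB = 10^12 bytes = 1,000,000,000,000 bytes
429,000,000,000,000,000 / 1,000,000,000,000 = 429,000 TB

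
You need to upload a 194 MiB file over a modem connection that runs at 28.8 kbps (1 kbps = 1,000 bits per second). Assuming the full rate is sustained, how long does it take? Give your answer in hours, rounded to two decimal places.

15.70 hours

194 MiB = 203,423,744 bytes = 1,627,389,952 bits
28.8 kbps = 28,800 bits/s
time = 1,627,389,952 / 28,800 = 56,506.5956 s
56,506.5956 s / 3600 = 15.70 hours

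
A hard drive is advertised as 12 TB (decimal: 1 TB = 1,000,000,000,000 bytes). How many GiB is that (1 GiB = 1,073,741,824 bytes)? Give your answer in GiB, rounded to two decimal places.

11,175.87 GiB

12 TB = 12 × 10^12 bytes = 12,000,000,000,000 bytes
1 GiB = 1,073,741,824 bytes
12,000,000,000,000 / 1,073,741,824 = 11,175.87 GiB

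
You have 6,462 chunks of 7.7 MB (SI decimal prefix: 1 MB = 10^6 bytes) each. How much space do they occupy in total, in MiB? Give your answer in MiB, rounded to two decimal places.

Total = 6,462 × 7.7 MB = 49757.4 MB
= 49757.4 × 1,000,000 bytes = 49,757,400,000 bytes
1 MiB = 1,048,576 bytes
49,757,400,000 / 1,048,576 = 47,452.35 MiB

47,452.35 MiB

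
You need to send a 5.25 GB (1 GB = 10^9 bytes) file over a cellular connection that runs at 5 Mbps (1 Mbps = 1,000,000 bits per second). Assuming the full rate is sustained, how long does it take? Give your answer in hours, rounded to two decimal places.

5.25 GB = 5,250,000,000 bytes = 42,000,000,000 bits
5 Mbps = 5,000,000 bits/s
time = 42,000,000,000 / 5,000,000 = 8,400.0000 s
8,400.0000 s / 3600 = 2.33 hours

2.33 hours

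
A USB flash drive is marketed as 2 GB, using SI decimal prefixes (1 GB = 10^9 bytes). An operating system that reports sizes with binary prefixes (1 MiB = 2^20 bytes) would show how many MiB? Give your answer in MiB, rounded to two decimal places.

2 GB × 1,000,000,000 bytes/GB = 2,000,000,000 bytes
1 MiB = 1,048,576 bytes
2,000,000,000 / 1,048,576 = 1,907.35 MiB

1,907.35 MiB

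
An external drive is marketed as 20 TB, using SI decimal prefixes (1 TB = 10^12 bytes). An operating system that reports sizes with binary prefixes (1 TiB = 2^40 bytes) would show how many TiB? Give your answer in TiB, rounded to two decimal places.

18.19 TiB

20 TB = 20 × 10^12 bytes = 20,000,000,000,000 bytes
1 TiB = 2^40 bytes = 1,099,511,627,776 bytes
20,000,000,000,000 / 1,099,511,627,776 = 18.19 TiB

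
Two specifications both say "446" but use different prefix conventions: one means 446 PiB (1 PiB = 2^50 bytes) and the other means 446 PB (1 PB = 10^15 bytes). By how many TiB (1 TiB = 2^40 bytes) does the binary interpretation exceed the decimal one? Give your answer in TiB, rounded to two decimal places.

51,069.36 TiB

446 PiB = 446 × 1,125,899,906,842,624 = 502,151,358,451,810,304 bytes
446 PB = 446 × 1,000,000,000,000,000 = 446,000,000,000,000,000 bytes
difference = 56,151,358,451,810,304 bytes
56,151,358,451,810,304 / 1,099,511,627,776 = 51,069.36 TiB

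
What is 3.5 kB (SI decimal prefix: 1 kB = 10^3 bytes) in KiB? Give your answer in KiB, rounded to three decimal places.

3.418 KiB

3.5 kB = 3.5 × 10^3 bytes = 3,500 bytes
1 KiB = 1,024 bytes
3,500 / 1,024 = 3.418 KiB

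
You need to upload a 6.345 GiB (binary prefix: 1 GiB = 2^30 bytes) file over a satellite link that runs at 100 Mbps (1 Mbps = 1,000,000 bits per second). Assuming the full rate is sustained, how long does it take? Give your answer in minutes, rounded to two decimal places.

9.08 minutes

6.345 GiB = 6,812,891,873.28 bytes = 54,503,134,986.24 bits
100 Mbps = 100,000,000 bits/s
time = 54,503,134,986.24 / 100,000,000 = 545.031 s
545.031 s / 60 = 9.08 minutes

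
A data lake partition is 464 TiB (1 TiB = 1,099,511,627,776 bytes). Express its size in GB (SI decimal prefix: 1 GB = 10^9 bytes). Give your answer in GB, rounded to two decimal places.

464 TiB × 1,099,511,627,776 bytes/TiB = 510,173,395,288,064 bytes
1 GB = 1,000,000,000 bytes
510,173,395,288,064 / 1,000,000,000 = 510,173.40 GB

510,173.40 GB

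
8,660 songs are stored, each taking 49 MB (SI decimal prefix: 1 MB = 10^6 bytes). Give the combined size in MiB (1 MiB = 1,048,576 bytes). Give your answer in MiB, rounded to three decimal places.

404,682.159 MiB

Total = 8,660 × 49 MB = 424,340 MB
= 424,340 × 1,000,000 bytes = 424,340,000,000 bytes
1 MiB = 1,048,576 bytes
424,340,000,000 / 1,048,576 = 404,682.159 MiB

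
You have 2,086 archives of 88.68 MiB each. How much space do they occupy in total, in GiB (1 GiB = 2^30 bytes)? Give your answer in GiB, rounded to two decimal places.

180.65 GiB

Total = 2,086 × 88.68 MiB = 184986.48 MiB
= 184986.48 × 1,048,576 bytes = 193,972,383,252.48 bytes
1 GiB = 1,073,741,824 bytes
193,972,383,252.48 / 1,073,741,824 = 180.65 GiB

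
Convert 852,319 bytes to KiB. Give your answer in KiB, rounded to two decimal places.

852,319 bytes given.
1 KiB = 1,024 bytes
852,319 / 1,024 = 832.34 KiB

832.34 KiB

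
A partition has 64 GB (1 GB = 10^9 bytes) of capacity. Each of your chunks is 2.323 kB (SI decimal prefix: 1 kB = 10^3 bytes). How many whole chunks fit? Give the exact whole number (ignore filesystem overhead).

27,550,581

Capacity: 64 GB = 64,000,000,000 bytes
Per item: 2.323 kB = 2,323 bytes
⌊64,000,000,000 / 2,323⌋ = 27,550,581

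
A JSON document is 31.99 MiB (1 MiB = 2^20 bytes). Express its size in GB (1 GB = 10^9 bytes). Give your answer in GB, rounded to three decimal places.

31.99 MiB × 1,048,576 bytes/MiB = 33,543,946.24 bytes
1 GB = 1,000,000,000 bytes
33,543,946.24 / 1,000,000,000 = 0.034 GB

0.034 GB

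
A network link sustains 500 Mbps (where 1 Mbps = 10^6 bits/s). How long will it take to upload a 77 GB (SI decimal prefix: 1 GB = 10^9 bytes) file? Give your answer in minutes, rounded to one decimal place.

20.5 minutes

77 GB = 77,000,000,000 bytes = 616,000,000,000 bits
500 Mbps = 500,000,000 bits/s
time = 616,000,000,000 / 500,000,000 = 1,232.00 s
1,232.00 s / 60 = 20.5 minutes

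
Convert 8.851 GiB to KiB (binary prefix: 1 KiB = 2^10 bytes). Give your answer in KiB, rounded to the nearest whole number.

9,280,946 KiB

8.851 GiB = 8.851 × 2^30 bytes = 9,503,688,884.224 bytes
1 KiB = 2^10 bytes = 1,024 bytes
9,503,688,884.224 / 1,024 = 9,280,946 KiB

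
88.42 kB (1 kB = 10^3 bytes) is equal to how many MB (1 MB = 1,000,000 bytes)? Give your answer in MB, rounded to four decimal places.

0.0884 MB

88.42 kB × 1,000 bytes/kB = 88,420 bytes
1 MB = 10^6 bytes = 1,000,000 bytes
88,420 / 1,000,000 = 0.0884 MB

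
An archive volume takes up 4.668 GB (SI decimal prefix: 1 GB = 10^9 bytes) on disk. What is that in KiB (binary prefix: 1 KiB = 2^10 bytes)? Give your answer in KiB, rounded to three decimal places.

4,558,593.750 KiB

4.668 GB × 1,000,000,000 bytes/GB = 4,668,000,000 bytes
1 KiB = 1,024 bytes
4,668,000,000 / 1,024 = 4,558,593.750 KiB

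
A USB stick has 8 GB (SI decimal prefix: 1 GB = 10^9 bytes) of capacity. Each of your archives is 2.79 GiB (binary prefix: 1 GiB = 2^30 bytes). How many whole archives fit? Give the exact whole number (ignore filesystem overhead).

Capacity: 8 GB = 8,000,000,000 bytes
Per item: 2.79 GiB = 2,995,739,688.96 bytes
⌊8,000,000,000 / 2,995,739,688.96⌋ = 2

2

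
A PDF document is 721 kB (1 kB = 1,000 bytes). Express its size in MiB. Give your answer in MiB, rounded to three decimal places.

0.688 MiB

721 kB = 721 × 10^3 bytes = 721,000 bytes
1 MiB = 1,048,576 bytes
721,000 / 1,048,576 = 0.688 MiB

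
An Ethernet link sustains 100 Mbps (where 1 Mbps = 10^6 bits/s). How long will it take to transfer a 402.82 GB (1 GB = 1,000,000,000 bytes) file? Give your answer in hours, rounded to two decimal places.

402.82 GB = 402,820,000,000 bytes = 3,222,560,000,000 bits
100 Mbps = 100,000,000 bits/s
time = 3,222,560,000,000 / 100,000,000 = 32,225.6000 s
32,225.6000 s / 3600 = 8.95 hours

8.95 hours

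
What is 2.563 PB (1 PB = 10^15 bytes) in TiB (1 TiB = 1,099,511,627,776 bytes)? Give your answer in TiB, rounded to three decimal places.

2.563 PB = 2.563 × 10^15 bytes = 2,563,000,000,000,000 bytes
1 TiB = 2^40 bytes = 1,099,511,627,776 bytes
2,563,000,000,000,000 / 1,099,511,627,776 = 2,331.035 TiB

2,331.035 TiB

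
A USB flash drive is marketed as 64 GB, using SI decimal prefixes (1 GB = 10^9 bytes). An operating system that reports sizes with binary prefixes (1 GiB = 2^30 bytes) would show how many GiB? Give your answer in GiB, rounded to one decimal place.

64 GB = 64 × 10^9 bytes = 64,000,000,000 bytes
1 GiB = 2^30 bytes = 1,073,741,824 bytes
64,000,000,000 / 1,073,741,824 = 59.6 GiB

59.6 GiB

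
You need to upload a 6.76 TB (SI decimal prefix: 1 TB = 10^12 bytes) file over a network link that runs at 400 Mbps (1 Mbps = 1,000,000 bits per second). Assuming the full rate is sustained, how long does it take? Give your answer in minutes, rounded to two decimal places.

6.76 TB = 6,760,000,000,000 bytes = 54,080,000,000,000 bits
400 Mbps = 400,000,000 bits/s
time = 54,080,000,000,000 / 400,000,000 = 135,200.000 s
135,200.000 s / 60 = 2,253.33 minutes

2,253.33 minutes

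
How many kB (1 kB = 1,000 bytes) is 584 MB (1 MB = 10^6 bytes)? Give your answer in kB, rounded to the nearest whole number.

584,000 kB

584 MB = 584 × 10^6 bytes = 584,000,000 bytes
1 kB = 1,000 bytes
584,000,000 / 1,000 = 584,000 kB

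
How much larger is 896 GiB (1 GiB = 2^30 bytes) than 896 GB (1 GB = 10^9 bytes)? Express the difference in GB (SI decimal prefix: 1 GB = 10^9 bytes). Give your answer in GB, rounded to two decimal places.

66.07 GB

896 GiB = 896 × 1,073,741,824 = 962,072,674,304 bytes
896 GB = 896 × 1,000,000,000 = 896,000,000,000 bytes
difference = 66,072,674,304 bytes
66,072,674,304 / 1,000,000,000 = 66.07 GB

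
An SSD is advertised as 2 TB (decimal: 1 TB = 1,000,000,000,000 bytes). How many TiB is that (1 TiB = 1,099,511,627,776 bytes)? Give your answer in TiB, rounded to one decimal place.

1.8 TiB

2 TB = 2 × 10^12 bytes = 2,000,000,000,000 bytes
1 TiB = 2^40 bytes = 1,099,511,627,776 bytes
2,000,000,000,000 / 1,099,511,627,776 = 1.8 TiB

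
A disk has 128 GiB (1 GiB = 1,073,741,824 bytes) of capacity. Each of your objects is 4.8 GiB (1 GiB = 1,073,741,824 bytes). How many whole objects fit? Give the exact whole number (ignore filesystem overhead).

Capacity: 128 GiB = 137,438,953,472 bytes
Per item: 4.8 GiB = 5,153,960,755.2 bytes
⌊137,438,953,472 / 5,153,960,755.2⌋ = 26

26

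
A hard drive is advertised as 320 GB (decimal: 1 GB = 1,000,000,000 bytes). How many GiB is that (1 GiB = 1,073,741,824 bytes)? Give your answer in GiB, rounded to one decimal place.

320 GB = 320 × 10^9 bytes = 320,000,000,000 bytes
1 GiB = 2^30 bytes = 1,073,741,824 bytes
320,000,000,000 / 1,073,741,824 = 298.0 GiB

298.0 GiB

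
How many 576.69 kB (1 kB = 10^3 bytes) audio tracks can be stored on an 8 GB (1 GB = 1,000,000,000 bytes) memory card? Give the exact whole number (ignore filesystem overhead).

Capacity: 8 GB = 8,000,000,000 bytes
Per item: 576.69 kB = 576,690 bytes
⌊8,000,000,000 / 576,690⌋ = 13,872

13,872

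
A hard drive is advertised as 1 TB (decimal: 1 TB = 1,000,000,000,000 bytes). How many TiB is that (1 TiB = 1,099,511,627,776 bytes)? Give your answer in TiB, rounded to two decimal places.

1 TB × 1,000,000,000,000 bytes/TB = 1,000,000,000,000 bytes
1 TiB = 1,099,511,627,776 bytes
1,000,000,000,000 / 1,099,511,627,776 = 0.91 TiB

0.91 TiB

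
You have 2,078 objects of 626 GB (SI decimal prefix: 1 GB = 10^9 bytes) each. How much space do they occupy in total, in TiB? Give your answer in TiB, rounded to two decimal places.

1,183.10 TiB

Total = 2,078 × 626 GB = 1,300,828 GB
= 1,300,828 × 1,000,000,000 bytes = 1,300,828,000,000,000 bytes
1 TiB = 1,099,511,627,776 bytes
1,300,828,000,000,000 / 1,099,511,627,776 = 1,183.10 TiB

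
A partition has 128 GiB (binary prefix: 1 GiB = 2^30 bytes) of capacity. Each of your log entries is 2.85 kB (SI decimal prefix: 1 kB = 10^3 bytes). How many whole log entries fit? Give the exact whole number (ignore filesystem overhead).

48,224,194

Capacity: 128 GiB = 137,438,953,472 bytes
Per item: 2.85 kB = 2,850 bytes
⌊137,438,953,472 / 2,850⌋ = 48,224,194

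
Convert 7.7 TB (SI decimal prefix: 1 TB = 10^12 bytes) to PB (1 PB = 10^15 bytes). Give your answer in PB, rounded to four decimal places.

7.7 TB × 1,000,000,000,000 bytes/TB = 7,700,000,000,000 bytes
1 PB = 1,000,000,000,000,000 bytes
7,700,000,000,000 / 1,000,000,000,000,000 = 0.0077 PB

0.0077 PB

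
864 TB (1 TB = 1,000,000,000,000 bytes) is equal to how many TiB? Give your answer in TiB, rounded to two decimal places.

864 TB = 864 × 10^12 bytes = 864,000,000,000,000 bytes
1 TiB = 2^40 bytes = 1,099,511,627,776 bytes
864,000,000,000,000 / 1,099,511,627,776 = 785.80 TiB

785.80 TiB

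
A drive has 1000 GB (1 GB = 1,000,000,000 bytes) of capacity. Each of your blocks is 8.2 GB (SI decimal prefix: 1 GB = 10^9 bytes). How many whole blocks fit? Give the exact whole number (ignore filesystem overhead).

Capacity: 1000 GB = 1,000,000,000,000 bytes
Per item: 8.2 GB = 8,200,000,000 bytes
⌊1,000,000,000,000 / 8,200,000,000⌋ = 121

121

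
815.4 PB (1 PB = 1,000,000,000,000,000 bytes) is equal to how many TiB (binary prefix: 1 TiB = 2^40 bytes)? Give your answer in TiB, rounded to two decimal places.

741,601.98 TiB

815.4 PB = 815.4 × 10^15 bytes = 815,400,000,000,000,000 bytes
1 TiB = 1,099,511,627,776 bytes
815,400,000,000,000,000 / 1,099,511,627,776 = 741,601.98 TiB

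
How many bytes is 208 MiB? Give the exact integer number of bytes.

208 × 1,048,576 = 218,103,808 bytes

218,103,808 bytes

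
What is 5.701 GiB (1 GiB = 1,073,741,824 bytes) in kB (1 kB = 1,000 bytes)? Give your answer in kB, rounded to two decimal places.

5.701 GiB = 5.701 × 2^30 bytes = 6,121,402,138.624 bytes
1 kB = 10^3 bytes = 1,000 bytes
6,121,402,138.624 / 1,000 = 6,121,402.14 kB

6,121,402.14 kB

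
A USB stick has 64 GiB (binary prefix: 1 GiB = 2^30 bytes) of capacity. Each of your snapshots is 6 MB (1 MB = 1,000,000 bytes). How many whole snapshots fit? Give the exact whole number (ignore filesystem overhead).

11,453

Capacity: 64 GiB = 68,719,476,736 bytes
Per item: 6 MB = 6,000,000 bytes
⌊68,719,476,736 / 6,000,000⌋ = 11,453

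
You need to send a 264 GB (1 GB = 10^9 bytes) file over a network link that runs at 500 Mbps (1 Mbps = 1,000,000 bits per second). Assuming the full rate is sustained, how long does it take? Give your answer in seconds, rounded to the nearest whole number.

264 GB = 264,000,000,000 bytes = 2,112,000,000,000 bits
500 Mbps = 500,000,000 bits/s
time = 2,112,000,000,000 / 500,000,000 = 4,224 s

4,224 seconds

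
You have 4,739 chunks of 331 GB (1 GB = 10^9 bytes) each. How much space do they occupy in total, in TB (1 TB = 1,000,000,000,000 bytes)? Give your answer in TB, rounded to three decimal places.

1,568.609 TB

Total = 4,739 × 331 GB = 1,568,609 GB
= 1,568,609 × 1,000,000,000 bytes = 1,568,609,000,000,000 bytes
1 TB = 1,000,000,000,000 bytes
1,568,609,000,000,000 / 1,000,000,000,000 = 1,568.609 TB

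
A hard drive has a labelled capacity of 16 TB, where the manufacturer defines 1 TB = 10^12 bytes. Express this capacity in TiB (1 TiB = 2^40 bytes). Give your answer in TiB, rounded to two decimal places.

14.55 TiB

16 TB = 16 × 10^12 bytes = 16,000,000,000,000 bytes
1 TiB = 1,099,511,627,776 bytes
16,000,000,000,000 / 1,099,511,627,776 = 14.55 TiB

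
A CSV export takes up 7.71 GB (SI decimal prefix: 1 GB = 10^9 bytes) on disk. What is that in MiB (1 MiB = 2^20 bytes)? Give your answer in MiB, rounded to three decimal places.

7,352.829 MiB

7.71 GB = 7.71 × 10^9 bytes = 7,710,000,000 bytes
1 MiB = 1,048,576 bytes
7,710,000,000 / 1,048,576 = 7,352.829 MiB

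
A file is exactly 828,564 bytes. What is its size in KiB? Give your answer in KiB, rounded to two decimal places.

809.14 KiB

828,564 bytes given.
1 KiB = 1,024 bytes
828,564 / 1,024 = 809.14 KiB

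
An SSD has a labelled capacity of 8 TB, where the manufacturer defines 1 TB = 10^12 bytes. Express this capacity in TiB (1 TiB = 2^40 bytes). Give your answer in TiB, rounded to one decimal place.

7.3 TiB

8 TB = 8 × 10^12 bytes = 8,000,000,000,000 bytes
1 TiB = 1,099,511,627,776 bytes
8,000,000,000,000 / 1,099,511,627,776 = 7.3 TiB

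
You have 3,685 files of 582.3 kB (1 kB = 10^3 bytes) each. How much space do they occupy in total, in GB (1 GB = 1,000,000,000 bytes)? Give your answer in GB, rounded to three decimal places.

Total = 3,685 × 582.3 kB = 2145775.5 kB
= 2145775.5 × 1,000 bytes = 2,145,775,500 bytes
1 GB = 1,000,000,000 bytes
2,145,775,500 / 1,000,000,000 = 2.146 GB

2.146 GB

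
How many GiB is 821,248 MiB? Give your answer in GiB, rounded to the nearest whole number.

802 GiB

821,248 MiB × 1,048,576 bytes/MiB = 861,140,942,848 bytes
1 GiB = 2^30 bytes = 1,073,741,824 bytes
861,140,942,848 / 1,073,741,824 = 802 GiB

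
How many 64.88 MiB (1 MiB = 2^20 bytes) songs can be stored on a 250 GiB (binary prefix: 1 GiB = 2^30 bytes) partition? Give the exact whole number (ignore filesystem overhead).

Capacity: 250 GiB = 268,435,456,000 bytes
Per item: 64.88 MiB = 68,031,610.88 bytes
⌊268,435,456,000 / 68,031,610.88⌋ = 3,945

3,945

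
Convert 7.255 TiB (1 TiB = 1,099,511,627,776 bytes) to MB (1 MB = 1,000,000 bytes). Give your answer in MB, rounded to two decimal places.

7.255 TiB × 1,099,511,627,776 bytes/TiB = 7,976,956,859,514.88 bytes
1 MB = 10^6 bytes = 1,000,000 bytes
7,976,956,859,514.88 / 1,000,000 = 7,976,956.86 MB

7,976,956.86 MB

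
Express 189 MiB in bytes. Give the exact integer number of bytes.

198,180,864 bytes

189 × 1,048,576 = 198,180,864 bytes  (1 MiB = 2^20 bytes)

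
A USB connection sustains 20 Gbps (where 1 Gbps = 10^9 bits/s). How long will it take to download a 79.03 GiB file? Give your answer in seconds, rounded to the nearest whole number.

79.03 GiB = 84,857,816,350.72 bytes = 678,862,530,805.76 bits
20 Gbps = 20,000,000,000 bits/s
time = 678,862,530,805.76 / 20,000,000,000 = 34 s

34 seconds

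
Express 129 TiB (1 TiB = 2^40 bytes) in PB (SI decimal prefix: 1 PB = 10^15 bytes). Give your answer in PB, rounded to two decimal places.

0.14 PB

129 TiB = 129 × 2^40 bytes = 141,836,999,983,104 bytes
1 PB = 10^15 bytes = 1,000,000,000,000,000 bytes
141,836,999,983,104 / 1,000,000,000,000,000 = 0.14 PB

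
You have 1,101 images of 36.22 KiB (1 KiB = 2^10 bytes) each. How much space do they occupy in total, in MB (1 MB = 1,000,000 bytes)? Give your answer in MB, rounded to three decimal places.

40.835 MB

Total = 1,101 × 36.22 KiB = 39878.22 KiB
= 39878.22 × 1,024 bytes = 40,835,297.28 bytes
1 MB = 1,000,000 bytes
40,835,297.28 / 1,000,000 = 40.835 MB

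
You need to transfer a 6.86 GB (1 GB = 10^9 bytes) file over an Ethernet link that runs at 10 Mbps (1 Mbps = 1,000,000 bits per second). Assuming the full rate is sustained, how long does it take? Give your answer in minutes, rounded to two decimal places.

91.47 minutes

6.86 GB = 6,860,000,000 bytes = 54,880,000,000 bits
10 Mbps = 10,000,000 bits/s
time = 54,880,000,000 / 10,000,000 = 5,488.000 s
5,488.000 s / 60 = 91.47 minutes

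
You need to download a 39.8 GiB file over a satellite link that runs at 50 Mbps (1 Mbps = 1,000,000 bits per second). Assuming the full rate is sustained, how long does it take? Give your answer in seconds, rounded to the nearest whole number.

6,838 seconds

39.8 GiB = 42,734,924,595.2 bytes = 341,879,396,761.6 bits
50 Mbps = 50,000,000 bits/s
time = 341,879,396,761.6 / 50,000,000 = 6,838 s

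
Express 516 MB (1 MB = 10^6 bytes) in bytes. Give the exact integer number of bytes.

516 × 1,000,000 = 516,000,000 bytes

516,000,000 bytes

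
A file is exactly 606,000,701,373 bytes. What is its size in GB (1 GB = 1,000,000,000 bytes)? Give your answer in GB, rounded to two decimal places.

606,000,701,373 bytes given.
1 GB = 10^9 bytes = 1,000,000,000 bytes
606,000,701,373 / 1,000,000,000 = 606.00 GB

606.00 GB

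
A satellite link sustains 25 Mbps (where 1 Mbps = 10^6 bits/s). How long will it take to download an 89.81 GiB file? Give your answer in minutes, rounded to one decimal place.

514.3 minutes

89.81 GiB = 96,432,753,213.44 bytes = 771,462,025,707.52 bits
25 Mbps = 25,000,000 bits/s
time = 771,462,025,707.52 / 25,000,000 = 30,858.48 s
30,858.48 s / 60 = 514.3 minutes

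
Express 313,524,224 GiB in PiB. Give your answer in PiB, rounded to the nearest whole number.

313,524,224 GiB × 1,073,741,824 bytes/GiB = 336,644,072,145,944,576 bytes
1 PiB = 2^50 bytes = 1,125,899,906,842,624 bytes
336,644,072,145,944,576 / 1,125,899,906,842,624 = 299 PiB

299 PiB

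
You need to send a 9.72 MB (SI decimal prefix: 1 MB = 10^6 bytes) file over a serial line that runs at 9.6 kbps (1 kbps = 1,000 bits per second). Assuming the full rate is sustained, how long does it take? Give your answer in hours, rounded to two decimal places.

2.25 hours

9.72 MB = 9,720,000 bytes = 77,760,000 bits
9.6 kbps = 9,600 bits/s
time = 77,760,000 / 9,600 = 8,100.0000 s
8,100.0000 s / 3600 = 2.25 hours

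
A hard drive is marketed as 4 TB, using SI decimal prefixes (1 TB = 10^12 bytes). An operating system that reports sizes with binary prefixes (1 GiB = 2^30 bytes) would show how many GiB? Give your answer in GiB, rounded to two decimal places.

3,725.29 GiB

4 TB = 4 × 10^12 bytes = 4,000,000,000,000 bytes
1 GiB = 1,073,741,824 bytes
4,000,000,000,000 / 1,073,741,824 = 3,725.29 GiB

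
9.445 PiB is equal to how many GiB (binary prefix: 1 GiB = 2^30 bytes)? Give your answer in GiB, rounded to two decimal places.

9,903,800.32 GiB

9.445 PiB = 9.445 × 2^50 bytes = 10,634,124,620,128,583.68 bytes
1 GiB = 1,073,741,824 bytes
10,634,124,620,128,583.68 / 1,073,741,824 = 9,903,800.32 GiB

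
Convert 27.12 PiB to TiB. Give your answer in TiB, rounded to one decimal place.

27,770.9 TiB

27.12 PiB × 1,125,899,906,842,624 bytes/PiB = 30,534,405,473,571,962.88 bytes
1 TiB = 1,099,511,627,776 bytes
30,534,405,473,571,962.88 / 1,099,511,627,776 = 27,770.9 TiB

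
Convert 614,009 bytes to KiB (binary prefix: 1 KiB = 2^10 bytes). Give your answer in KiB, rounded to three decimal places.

599.618 KiB

614,009 bytes given.
1 KiB = 2^10 bytes = 1,024 bytes
614,009 / 1,024 = 599.618 KiB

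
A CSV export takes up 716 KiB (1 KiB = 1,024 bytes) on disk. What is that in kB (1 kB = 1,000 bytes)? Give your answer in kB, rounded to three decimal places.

716 KiB × 1,024 bytes/KiB = 733,184 bytes
1 kB = 10^3 bytes = 1,000 bytes
733,184 / 1,000 = 733.184 kB

733.184 kB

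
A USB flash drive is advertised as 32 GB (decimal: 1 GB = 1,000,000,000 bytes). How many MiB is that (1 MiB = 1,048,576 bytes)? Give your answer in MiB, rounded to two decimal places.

32 GB × 1,000,000,000 bytes/GB = 32,000,000,000 bytes
1 MiB = 2^20 bytes = 1,048,576 bytes
32,000,000,000 / 1,048,576 = 30,517.58 MiB

30,517.58 MiB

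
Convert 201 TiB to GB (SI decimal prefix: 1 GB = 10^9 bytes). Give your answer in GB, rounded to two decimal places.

221,001.84 GB

201 TiB = 201 × 2^40 bytes = 221,001,837,182,976 bytes
1 GB = 10^9 bytes = 1,000,000,000 bytes
221,001,837,182,976 / 1,000,000,000 = 221,001.84 GB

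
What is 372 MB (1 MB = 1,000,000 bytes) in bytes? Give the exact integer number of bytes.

372 × 1,000,000 = 372,000,000 bytes

372,000,000 bytes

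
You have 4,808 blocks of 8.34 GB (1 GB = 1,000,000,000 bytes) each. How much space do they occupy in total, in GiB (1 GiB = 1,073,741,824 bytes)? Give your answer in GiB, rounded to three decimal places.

37,344.843 GiB

Total = 4,808 × 8.34 GB = 40098.72 GB
= 40098.72 × 1,000,000,000 bytes = 40,098,720,000,000 bytes
1 GiB = 1,073,741,824 bytes
40,098,720,000,000 / 1,073,741,824 = 37,344.843 GiB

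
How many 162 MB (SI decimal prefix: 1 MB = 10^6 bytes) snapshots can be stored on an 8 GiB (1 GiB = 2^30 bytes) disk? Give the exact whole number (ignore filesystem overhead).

53

Capacity: 8 GiB = 8,589,934,592 bytes
Per item: 162 MB = 162,000,000 bytes
⌊8,589,934,592 / 162,000,000⌋ = 53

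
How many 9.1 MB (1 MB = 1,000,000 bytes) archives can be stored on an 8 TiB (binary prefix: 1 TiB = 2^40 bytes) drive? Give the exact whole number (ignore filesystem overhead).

966,603

Capacity: 8 TiB = 8,796,093,022,208 bytes
Per item: 9.1 MB = 9,100,000 bytes
⌊8,796,093,022,208 / 9,100,000⌋ = 966,603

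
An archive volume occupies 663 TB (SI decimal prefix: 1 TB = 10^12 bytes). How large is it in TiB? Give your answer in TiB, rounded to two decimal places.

663 TB = 663 × 10^12 bytes = 663,000,000,000,000 bytes
1 TiB = 2^40 bytes = 1,099,511,627,776 bytes
663,000,000,000,000 / 1,099,511,627,776 = 602.99 TiB

602.99 TiB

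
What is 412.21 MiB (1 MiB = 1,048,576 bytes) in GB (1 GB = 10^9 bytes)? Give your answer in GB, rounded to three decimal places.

0.432 GB

412.21 MiB = 412.21 × 2^20 bytes = 432,233,512.96 bytes
1 GB = 10^9 bytes = 1,000,000,000 bytes
432,233,512.96 / 1,000,000,000 = 0.432 GB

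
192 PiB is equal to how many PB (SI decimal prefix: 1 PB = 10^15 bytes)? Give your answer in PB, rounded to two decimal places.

216.17 PB

192 PiB = 192 × 2^50 bytes = 216,172,782,113,783,808 bytes
1 PB = 1,000,000,000,000,000 bytes
216,172,782,113,783,808 / 1,000,000,000,000,000 = 216.17 PB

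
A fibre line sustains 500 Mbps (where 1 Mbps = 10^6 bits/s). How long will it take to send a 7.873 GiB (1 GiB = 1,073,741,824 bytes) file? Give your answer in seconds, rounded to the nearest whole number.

135 seconds

7.873 GiB = 8,453,569,380.352 bytes = 67,628,555,042.816 bits
500 Mbps = 500,000,000 bits/s
time = 67,628,555,042.816 / 500,000,000 = 135 s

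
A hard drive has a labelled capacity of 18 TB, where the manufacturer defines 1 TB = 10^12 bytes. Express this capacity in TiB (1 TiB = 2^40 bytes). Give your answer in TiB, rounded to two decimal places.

18 TB × 1,000,000,000,000 bytes/TB = 18,000,000,000,000 bytes
1 TiB = 1,099,511,627,776 bytes
18,000,000,000,000 / 1,099,511,627,776 = 16.37 TiB

16.37 TiB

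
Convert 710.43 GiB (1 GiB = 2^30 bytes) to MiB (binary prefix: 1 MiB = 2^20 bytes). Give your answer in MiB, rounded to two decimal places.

727,480.32 MiB

710.43 GiB × 1,073,741,824 bytes/GiB = 762,818,404,024.32 bytes
1 MiB = 2^20 bytes = 1,048,576 bytes
762,818,404,024.32 / 1,048,576 = 727,480.32 MiB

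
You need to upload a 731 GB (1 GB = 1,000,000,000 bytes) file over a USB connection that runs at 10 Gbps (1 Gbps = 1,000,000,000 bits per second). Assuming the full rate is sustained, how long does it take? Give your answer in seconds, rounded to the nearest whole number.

585 seconds

731 GB = 731,000,000,000 bytes = 5,848,000,000,000 bits
10 Gbps = 10,000,000,000 bits/s
time = 5,848,000,000,000 / 10,000,000,000 = 585 s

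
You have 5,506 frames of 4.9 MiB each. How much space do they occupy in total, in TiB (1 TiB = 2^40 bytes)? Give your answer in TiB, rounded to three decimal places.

Total = 5,506 × 4.9 MiB = 26979.4 MiB
= 26979.4 × 1,048,576 bytes = 28,289,951,334.4 bytes
1 TiB = 1,099,511,627,776 bytes
28,289,951,334.4 / 1,099,511,627,776 = 0.026 TiB

0.026 TiB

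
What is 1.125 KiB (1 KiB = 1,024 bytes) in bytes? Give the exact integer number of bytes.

1,152 bytes

1.125 × 1,024 = 1,152 bytes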